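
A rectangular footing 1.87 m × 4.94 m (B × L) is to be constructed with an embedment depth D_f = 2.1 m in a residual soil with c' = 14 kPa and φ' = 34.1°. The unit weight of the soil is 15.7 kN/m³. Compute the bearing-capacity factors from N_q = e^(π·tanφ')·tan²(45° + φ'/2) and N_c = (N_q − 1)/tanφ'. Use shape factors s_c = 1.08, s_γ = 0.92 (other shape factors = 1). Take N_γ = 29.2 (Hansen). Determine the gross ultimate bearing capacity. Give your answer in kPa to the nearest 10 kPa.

tan34.1° = 0.6771, so N_q = e^(π×0.6771)·tan²(62.05°) = 8.39 × 3.552 = 29.8.
N_c = (29.8 − 1)/tan34.1° = 42.54.
q = γ·D_f = 15.7 × 2.1 = 32.97 kPa.
c·N_c·s_c = 14 × 42.539 × 1.08 = 643.19 kPa
q·N_q = 32.97 × 29.801 = 982.54 kPa
0.5·γ·B·N_γ·s_γ = 0.5 × 15.7 × 1.87 × 29.2 × 0.92 = 394.35 kPa
q_ult = 643.19 + 982.54 + 394.35 = 2020.1 kPa.

q_ult ≈ 2020 kPa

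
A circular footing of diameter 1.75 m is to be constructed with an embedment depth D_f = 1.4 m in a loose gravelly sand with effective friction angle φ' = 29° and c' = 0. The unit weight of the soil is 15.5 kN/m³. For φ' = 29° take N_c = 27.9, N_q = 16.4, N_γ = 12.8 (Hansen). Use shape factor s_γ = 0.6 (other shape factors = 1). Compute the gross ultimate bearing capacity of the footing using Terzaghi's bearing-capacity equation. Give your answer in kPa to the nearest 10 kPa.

Overburden at base level: q = 15.5 × 1.4 = 21.7 kPa.
Surcharge term q·N_q = 21.7 × 16.4 = 355.88 kPa; self-weight term 0.5·γ·B·N_γ·s_γ = 0.5 × 15.5 × 1.75 × 12.8 × 0.6 = 104.16 kPa.
q_ult = 355.88 + 104.16 = 460.04 kPa.

q_ult ≈ 460 kPa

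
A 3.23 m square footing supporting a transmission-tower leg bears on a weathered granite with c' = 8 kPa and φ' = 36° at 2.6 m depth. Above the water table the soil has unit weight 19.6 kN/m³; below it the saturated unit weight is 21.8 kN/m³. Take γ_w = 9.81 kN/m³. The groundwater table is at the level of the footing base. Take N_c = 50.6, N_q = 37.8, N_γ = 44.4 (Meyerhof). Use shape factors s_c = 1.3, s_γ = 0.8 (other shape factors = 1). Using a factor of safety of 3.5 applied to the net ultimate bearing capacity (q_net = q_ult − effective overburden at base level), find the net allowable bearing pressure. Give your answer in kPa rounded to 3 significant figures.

q = γ·D_f = 19.6 × 2.6 = 50.96 kPa.
For the ½γBN_γ term take γ' = 21.8 − 9.81 = 11.99 kN/m³ (soil below base is submerged).
c·N_c·s_c = 8 × 50.6 × 1.3 = 526.24 kPa
q·N_q = 50.96 × 37.8 = 1926.3 kPa
0.5·γ·B·N_γ·s_γ = 0.5 × 11.99 × 3.23 × 44.4 × 0.8 = 687.8 kPa
q_ult = 526.24 + 1926.3 + 687.8 = 3140.3 kPa.
Net ultimate: q_net = 3140.3 − 50.96 = 3089.4 kPa.
q_all(net) = 3089.4 / 3.5 = 882.68 kPa.

q_all(net) ≈ 883 kPa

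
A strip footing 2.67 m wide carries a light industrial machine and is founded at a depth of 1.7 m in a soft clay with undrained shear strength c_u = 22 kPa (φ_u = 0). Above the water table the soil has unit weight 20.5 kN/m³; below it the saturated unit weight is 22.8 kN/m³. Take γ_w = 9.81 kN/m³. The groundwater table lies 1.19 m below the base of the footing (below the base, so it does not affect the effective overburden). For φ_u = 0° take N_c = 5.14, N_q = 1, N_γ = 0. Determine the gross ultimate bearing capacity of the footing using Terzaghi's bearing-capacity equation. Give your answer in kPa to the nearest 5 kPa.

q_ult ≈ 150 kPa

q = γ·D_f = 20.5 × 1.7 = 34.85 kPa.
c·N_c = 22 × 5.14 = 113.08 kPa
q·N_q = 34.85 × 1 = 34.85 kPa
q_ult = 113.08 + 34.85 = 147.93 kPa.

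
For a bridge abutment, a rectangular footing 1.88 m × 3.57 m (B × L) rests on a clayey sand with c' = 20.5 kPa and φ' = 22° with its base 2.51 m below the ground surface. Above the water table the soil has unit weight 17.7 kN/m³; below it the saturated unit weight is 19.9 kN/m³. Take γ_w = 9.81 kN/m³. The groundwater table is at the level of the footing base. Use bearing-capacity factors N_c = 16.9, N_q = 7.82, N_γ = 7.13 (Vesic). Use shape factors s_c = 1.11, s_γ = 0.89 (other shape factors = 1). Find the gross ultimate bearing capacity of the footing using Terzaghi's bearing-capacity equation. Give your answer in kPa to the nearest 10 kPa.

Overburden at base level: q = 17.7 × 2.51 = 44.427 kPa.
Below the base the soil is submerged, so the ½γBN_γ term uses γ' = 19.9 − 9.81 = 10.09 kN/m³.
Cohesion term c·N_c·s_c = 20.5 × 16.9 × 1.11 = 384.56 kPa; surcharge term q·N_q = 44.427 × 7.82 = 347.42 kPa; self-weight term 0.5·γ·B·N_γ·s_γ = 0.5 × 10.09 × 1.88 × 7.13 × 0.89 = 60.186 kPa.
q_ult = 384.56 + 347.42 + 60.186 = 792.17 kPa.

q_ult ≈ 790 kPa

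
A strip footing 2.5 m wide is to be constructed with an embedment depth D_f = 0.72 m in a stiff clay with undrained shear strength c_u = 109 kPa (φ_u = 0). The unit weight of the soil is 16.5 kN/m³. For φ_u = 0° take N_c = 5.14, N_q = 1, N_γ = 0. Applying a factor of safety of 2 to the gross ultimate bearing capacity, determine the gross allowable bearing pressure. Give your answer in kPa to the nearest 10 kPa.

q_all ≈ 290 kPa

Effective surcharge at the founding depth q = γ·D_f = 16.5 × 0.72 = 11.88 kPa.
q_ult = c·N_c + q·N_q
     = 109 × 5.14 + 11.88 × 1
     = 560.26 + 11.88 = 572.14 kPa.
q_all = q_ult / FS = 572.14 / 2 = 286.07 kPa.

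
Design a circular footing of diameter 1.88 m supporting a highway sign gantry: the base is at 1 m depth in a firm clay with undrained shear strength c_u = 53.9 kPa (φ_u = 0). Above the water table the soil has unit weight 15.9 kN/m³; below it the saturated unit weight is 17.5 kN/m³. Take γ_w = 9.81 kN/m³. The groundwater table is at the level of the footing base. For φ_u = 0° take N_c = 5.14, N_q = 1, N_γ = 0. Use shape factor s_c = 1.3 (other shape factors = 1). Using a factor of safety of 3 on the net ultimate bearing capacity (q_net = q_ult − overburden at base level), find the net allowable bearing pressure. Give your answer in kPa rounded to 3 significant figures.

Effective surcharge at the founding depth q = γ·D_f = 15.9 × 1 = 15.9 kPa.
q_ult = c·N_c·s_c + q·N_q
     = 53.9 × 5.14 × 1.3 + 15.9 × 1
     = 360.16 + 15.9 = 376.06 kPa.
q_net = 376.06 − 15.9 = 360.16 kPa.
q_all(net) = 360.16 / 3 = 120.05 kPa.

q_all(net) ≈ 120 kPa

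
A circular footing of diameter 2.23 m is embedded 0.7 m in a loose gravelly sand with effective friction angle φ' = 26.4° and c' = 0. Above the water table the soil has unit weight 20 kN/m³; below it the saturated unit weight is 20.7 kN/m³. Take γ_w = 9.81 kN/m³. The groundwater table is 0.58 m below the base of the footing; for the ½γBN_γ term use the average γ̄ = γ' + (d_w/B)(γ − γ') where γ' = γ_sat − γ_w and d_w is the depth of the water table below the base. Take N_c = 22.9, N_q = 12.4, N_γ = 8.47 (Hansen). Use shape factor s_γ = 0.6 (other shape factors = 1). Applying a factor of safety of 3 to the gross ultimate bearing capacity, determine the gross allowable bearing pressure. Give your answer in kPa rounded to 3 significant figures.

q_all ≈ 82.9 kPa

Overburden at base level: q = 20 × 0.7 = 14 kPa.
The water table is 0.58 m below the base (< B = 2.23 m), so the ½γBN_γ term uses γ̄ = γ' + (d_w/B)(γ − γ') = 10.89 + (0.58/2.23)(20 − 10.89) = 13.259 kN/m³.
Surcharge term q·N_q = 14 × 12.4 = 173.6 kPa; self-weight term 0.5·γ·B·N_γ·s_γ = 0.5 × 13.259 × 2.23 × 8.47 × 0.6 = 75.134 kPa.
q_ult = 173.6 + 75.134 = 248.73 kPa.
q_all = q_ult / FS = 248.73 / 3 = 82.911 kPa.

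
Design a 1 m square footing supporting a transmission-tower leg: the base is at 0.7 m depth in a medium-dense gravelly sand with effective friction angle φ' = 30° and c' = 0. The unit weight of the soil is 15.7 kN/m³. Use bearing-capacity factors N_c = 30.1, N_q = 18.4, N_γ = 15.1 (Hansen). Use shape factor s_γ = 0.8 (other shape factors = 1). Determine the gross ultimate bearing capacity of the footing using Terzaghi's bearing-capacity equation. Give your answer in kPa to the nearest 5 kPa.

q = γ·D_f = 15.7 × 0.7 = 10.99 kPa.
q·N_q = 10.99 × 18.4 = 202.22 kPa
0.5·γ·B·N_γ·s_γ = 0.5 × 15.7 × 1 × 15.1 × 0.8 = 94.828 kPa
q_ult = 202.22 + 94.828 = 297.04 kPa.

q_ult ≈ 295 kPa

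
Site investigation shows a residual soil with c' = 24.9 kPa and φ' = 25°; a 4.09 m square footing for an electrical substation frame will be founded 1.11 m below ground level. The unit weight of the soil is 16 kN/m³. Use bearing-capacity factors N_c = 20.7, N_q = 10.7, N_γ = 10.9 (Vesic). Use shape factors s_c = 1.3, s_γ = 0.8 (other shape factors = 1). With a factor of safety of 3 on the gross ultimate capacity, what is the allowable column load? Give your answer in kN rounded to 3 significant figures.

P_all ≈ 6390 kN

q = γ·D_f = 16 × 1.11 = 17.76 kPa.
c·N_c·s_c = 24.9 × 20.7 × 1.3 = 670.06 kPa
q·N_q = 17.76 × 10.7 = 190.03 kPa
0.5·γ·B·N_γ·s_γ = 0.5 × 16 × 4.09 × 10.9 × 0.8 = 285.32 kPa
q_ult = 670.06 + 190.03 + 285.32 = 1145.4 kPa.
Gross allowable pressure q_all = 1145.4 / 3 = 381.8 kPa.
Footing area = 16.7281 m², so allowable column load = 381.8 × 16.7281 = 6386.8 kN.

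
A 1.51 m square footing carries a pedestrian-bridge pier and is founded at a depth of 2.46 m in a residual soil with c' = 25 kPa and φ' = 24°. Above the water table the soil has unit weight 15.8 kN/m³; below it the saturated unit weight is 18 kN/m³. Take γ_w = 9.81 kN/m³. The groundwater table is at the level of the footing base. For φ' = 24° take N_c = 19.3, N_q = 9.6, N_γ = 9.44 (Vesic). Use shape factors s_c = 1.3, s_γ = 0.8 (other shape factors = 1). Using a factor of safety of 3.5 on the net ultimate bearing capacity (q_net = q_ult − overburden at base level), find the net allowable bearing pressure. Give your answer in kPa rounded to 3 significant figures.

Effective surcharge at the founding depth q = γ·D_f = 15.8 × 2.46 = 38.868 kPa.
The water table coincides with the base, so in the self-weight term γ → γ' = 8.19 kN/m³.
q_ult = c·N_c·s_c + q·N_q + 0.5·γ·B·N_γ·s_γ
     = 25 × 19.3 × 1.3 + 38.868 × 9.6 + 0.5 × 8.19 × 1.51 × 9.44 × 0.8
     = 627.25 + 373.13 + 46.697 = 1047.1 kPa.
q_net = 1047.1 − 38.868 = 1008.2 kPa.
q_all(net) = 1008.2 / 3.5 = 288.06 kPa.

q_all(net) ≈ 288 kPa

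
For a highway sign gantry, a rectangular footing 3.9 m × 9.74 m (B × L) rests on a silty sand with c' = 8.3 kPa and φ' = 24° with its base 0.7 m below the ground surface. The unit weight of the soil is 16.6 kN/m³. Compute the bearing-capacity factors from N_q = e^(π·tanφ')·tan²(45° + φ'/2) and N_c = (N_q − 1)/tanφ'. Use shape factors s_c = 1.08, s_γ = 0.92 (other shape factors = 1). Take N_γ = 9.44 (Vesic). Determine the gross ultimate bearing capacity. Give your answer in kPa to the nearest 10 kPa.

tan24° = 0.4452, so N_q = e^(π×0.4452)·tan²(57°) = 4.05 × 2.371 = 9.6.
N_c = (9.6 − 1)/tan24° = 19.32.
Overburden at base level: q = 16.6 × 0.7 = 11.62 kPa.
Cohesion term c·N_c·s_c = 8.3 × 19.324 × 1.08 = 173.22 kPa; surcharge term q·N_q = 11.62 × 9.6034 = 111.59 kPa; self-weight term 0.5·γ·B·N_γ·s_γ = 0.5 × 16.6 × 3.9 × 9.44 × 0.92 = 281.13 kPa.
q_ult = 173.22 + 111.59 + 281.13 = 565.93 kPa.

q_ult ≈ 570 kPa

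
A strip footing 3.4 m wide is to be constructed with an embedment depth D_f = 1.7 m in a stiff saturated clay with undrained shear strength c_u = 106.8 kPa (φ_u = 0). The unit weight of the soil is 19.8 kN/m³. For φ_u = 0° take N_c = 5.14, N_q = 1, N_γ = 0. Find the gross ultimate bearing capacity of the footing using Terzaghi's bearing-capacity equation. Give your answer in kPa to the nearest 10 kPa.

Effective surcharge at the founding depth q = γ·D_f = 19.8 × 1.7 = 33.66 kPa.
q_ult = c·N_c + q·N_q
     = 106.8 × 5.14 + 33.66 × 1
     = 548.95 + 33.66 = 582.61 kPa.

q_ult ≈ 580 kPa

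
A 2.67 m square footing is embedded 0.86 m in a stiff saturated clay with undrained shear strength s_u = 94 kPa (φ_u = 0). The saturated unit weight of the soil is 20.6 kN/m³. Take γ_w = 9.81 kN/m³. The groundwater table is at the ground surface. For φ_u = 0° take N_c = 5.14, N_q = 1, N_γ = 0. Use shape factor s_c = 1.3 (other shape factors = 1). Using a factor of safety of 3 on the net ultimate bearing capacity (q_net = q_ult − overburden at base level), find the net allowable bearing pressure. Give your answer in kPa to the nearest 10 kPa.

γ' = 20.6 − 9.81 = 10.79 kN/m³ (submerged throughout). q = 10.79 × 0.86 = 9.2794 kPa.
c·N_c·s_c = 94 × 5.14 × 1.3 = 628.11 kPa
q·N_q = 9.2794 × 1 = 9.2794 kPa
q_ult = 628.11 + 9.2794 = 637.39 kPa.
q_net = 637.39 − 9.2794 = 628.11 kPa.
q_all(net) = 628.11 / 3 = 209.37 kPa.

q_all(net) ≈ 210 kPa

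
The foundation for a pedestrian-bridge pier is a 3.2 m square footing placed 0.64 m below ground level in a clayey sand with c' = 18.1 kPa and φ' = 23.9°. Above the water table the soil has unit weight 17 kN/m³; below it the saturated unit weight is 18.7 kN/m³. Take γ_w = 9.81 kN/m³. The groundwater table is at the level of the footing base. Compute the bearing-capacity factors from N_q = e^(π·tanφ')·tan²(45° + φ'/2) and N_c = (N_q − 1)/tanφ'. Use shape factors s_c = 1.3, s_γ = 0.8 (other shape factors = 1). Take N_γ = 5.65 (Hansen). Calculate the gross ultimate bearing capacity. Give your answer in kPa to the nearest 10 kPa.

q_ult ≈ 620 kPa

tan23.9° = 0.4431, so N_q = e^(π×0.4431)·tan²(56.95°) = 4.024 × 2.362 = 9.5.
N_c = (9.5 − 1)/tan23.9° = 19.19.
Overburden at base level: q = 17 × 0.64 = 10.88 kPa.
Below the base the soil is submerged, so the ½γBN_γ term uses γ' = 18.7 − 9.81 = 8.89 kN/m³.
Cohesion term c·N_c·s_c = 18.1 × 19.191 × 1.3 = 451.56 kPa; surcharge term q·N_q = 10.88 × 9.5042 = 103.41 kPa; self-weight term 0.5·γ·B·N_γ·s_γ = 0.5 × 8.89 × 3.2 × 5.65 × 0.8 = 64.292 kPa.
q_ult = 451.56 + 103.41 + 64.292 = 619.26 kPa.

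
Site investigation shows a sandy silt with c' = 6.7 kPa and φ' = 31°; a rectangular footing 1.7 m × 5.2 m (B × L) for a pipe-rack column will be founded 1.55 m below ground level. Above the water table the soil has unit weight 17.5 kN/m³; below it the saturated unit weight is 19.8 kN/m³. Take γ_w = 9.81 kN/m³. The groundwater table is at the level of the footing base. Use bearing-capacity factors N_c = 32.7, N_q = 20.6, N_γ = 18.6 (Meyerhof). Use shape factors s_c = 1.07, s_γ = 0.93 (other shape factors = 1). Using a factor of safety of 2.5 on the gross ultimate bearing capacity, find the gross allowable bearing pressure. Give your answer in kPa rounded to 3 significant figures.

Overburden at base level: q = 17.5 × 1.55 = 27.125 kPa.
Below the base the soil is submerged, so the ½γBN_γ term uses γ' = 19.8 − 9.81 = 9.99 kN/m³.
Cohesion term c·N_c·s_c = 6.7 × 32.7 × 1.07 = 234.43 kPa; surcharge term q·N_q = 27.125 × 20.6 = 558.78 kPa; self-weight term 0.5·γ·B·N_γ·s_γ = 0.5 × 9.99 × 1.7 × 18.6 × 0.93 = 146.89 kPa.
q_ult = 234.43 + 558.78 + 146.89 = 940.09 kPa.
q_all = 940.09 / 2.5 = 376.03 kPa.

q_all ≈ 376 kPa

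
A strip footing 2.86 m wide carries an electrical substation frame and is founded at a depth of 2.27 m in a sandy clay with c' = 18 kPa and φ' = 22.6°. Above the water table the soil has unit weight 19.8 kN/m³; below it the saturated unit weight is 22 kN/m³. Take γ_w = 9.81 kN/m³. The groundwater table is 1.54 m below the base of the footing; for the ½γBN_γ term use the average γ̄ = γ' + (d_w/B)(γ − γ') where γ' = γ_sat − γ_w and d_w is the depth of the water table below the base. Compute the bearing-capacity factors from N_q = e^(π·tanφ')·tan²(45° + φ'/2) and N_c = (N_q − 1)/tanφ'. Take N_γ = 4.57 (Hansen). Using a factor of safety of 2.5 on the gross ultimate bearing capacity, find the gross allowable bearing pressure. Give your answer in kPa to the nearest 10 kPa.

q_all ≈ 320 kPa

N_q = e^(π·tan22.6°)·tan²(56.3°) = 8.31; N_c = (N_q − 1)/tanφ' = 17.57.
Overburden at base level: q = 19.8 × 2.27 = 44.946 kPa.
The water table is 1.54 m below the base (< B = 2.86 m), so the ½γBN_γ term uses γ̄ = γ' + (d_w/B)(γ − γ') = 12.19 + (1.54/2.86)(19.8 − 12.19) = 16.288 kN/m³.
Cohesion term c·N_c = 18 × 17.57 = 316.26 kPa; surcharge term q·N_q = 44.946 × 8.3136 = 373.66 kPa; self-weight term 0.5·γ·B·N_γ = 0.5 × 16.288 × 2.86 × 4.57 = 106.44 kPa.
q_ult = 316.26 + 373.66 + 106.44 = 796.36 kPa.
q_all = 796.36 / 2.5 = 318.55 kPa.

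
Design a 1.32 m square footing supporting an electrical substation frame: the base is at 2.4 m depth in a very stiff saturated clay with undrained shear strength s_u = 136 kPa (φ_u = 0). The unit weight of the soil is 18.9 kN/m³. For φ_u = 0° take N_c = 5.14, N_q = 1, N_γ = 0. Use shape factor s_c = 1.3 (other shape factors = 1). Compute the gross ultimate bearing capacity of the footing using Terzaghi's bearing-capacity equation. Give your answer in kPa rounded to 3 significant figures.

q_ult ≈ 954 kPa

q = γ·D_f = 18.9 × 2.4 = 45.36 kPa.
c·N_c·s_c = 136 × 5.14 × 1.3 = 908.75 kPa
q·N_q = 45.36 × 1 = 45.36 kPa
q_ult = 908.75 + 45.36 = 954.11 kPa.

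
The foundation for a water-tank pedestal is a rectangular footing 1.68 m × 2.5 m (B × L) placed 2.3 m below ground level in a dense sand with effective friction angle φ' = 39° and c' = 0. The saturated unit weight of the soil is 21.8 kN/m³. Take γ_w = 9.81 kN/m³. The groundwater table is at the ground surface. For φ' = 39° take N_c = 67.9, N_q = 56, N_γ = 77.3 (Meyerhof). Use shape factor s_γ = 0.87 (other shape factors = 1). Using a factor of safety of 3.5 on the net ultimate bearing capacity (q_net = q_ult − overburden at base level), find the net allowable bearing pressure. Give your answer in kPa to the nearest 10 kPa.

q_all(net) ≈ 630 kPa

γ' = 21.8 − 9.81 = 11.99 kN/m³ (submerged throughout). q = 11.99 × 2.3 = 27.577 kPa; the same γ' applies in the ½γBN_γ term.
q·N_q = 27.577 × 56 = 1544.3 kPa
0.5·γ·B·N_γ·s_γ = 0.5 × 11.99 × 1.68 × 77.3 × 0.87 = 677.33 kPa
q_ult = 1544.3 + 677.33 = 2221.6 kPa.
q_net = 2221.6 − 27.577 = 2194.1 kPa.
q_all(net) = 2194.1 / 3.5 = 626.87 kPa.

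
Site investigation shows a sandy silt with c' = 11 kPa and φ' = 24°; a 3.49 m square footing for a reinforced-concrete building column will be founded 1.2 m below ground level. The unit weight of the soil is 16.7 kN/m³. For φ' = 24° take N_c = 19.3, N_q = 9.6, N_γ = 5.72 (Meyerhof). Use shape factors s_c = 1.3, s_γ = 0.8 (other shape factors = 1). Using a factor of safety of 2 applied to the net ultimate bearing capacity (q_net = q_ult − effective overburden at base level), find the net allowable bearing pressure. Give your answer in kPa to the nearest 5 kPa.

q_all(net) ≈ 290 kPa

Overburden at base level: q = 16.7 × 1.2 = 20.04 kPa.
Cohesion term c·N_c·s_c = 11 × 19.3 × 1.3 = 275.99 kPa; surcharge term q·N_q = 20.04 × 9.6 = 192.38 kPa; self-weight term 0.5·γ·B·N_γ·s_γ = 0.5 × 16.7 × 3.49 × 5.72 × 0.8 = 133.35 kPa.
q_ult = 275.99 + 192.38 + 133.35 = 601.73 kPa.
Net ultimate: q_net = 601.73 − 20.04 = 581.69 kPa.
q_all(net) = 581.69 / 2 = 290.84 kPa.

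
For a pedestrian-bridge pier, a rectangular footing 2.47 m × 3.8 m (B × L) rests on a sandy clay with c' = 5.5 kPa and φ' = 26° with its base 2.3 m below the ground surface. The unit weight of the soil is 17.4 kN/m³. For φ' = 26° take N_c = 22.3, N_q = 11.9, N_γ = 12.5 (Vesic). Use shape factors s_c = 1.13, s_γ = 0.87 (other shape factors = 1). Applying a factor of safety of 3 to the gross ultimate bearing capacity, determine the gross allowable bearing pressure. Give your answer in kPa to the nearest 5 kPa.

q = γ·D_f = 17.4 × 2.3 = 40.02 kPa.
c·N_c·s_c = 5.5 × 22.3 × 1.13 = 138.59 kPa
q·N_q = 40.02 × 11.9 = 476.24 kPa
0.5·γ·B·N_γ·s_γ = 0.5 × 17.4 × 2.47 × 12.5 × 0.87 = 233.69 kPa
q_ult = 138.59 + 476.24 + 233.69 = 848.53 kPa.
q_all = q_ult / FS = 848.53 / 3 = 282.84 kPa.

q_all ≈ 285 kPa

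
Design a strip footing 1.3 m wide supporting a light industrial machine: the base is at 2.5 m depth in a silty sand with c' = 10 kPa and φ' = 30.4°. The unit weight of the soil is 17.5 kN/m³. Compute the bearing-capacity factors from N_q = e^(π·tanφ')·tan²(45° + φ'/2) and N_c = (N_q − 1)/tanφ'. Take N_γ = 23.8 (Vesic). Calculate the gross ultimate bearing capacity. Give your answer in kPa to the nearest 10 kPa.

tan30.4° = 0.5867, so N_q = e^(π×0.5867)·tan²(60.2°) = 6.316 × 3.049 = 19.26.
N_c = (19.26 − 1)/tan30.4° = 31.12.
q = γ·D_f = 17.5 × 2.5 = 43.75 kPa.
c·N_c = 10 × 31.12 = 311.2 kPa
q·N_q = 43.75 × 19.258 = 842.54 kPa
0.5·γ·B·N_γ = 0.5 × 17.5 × 1.3 × 23.8 = 270.73 kPa
q_ult = 311.2 + 842.54 + 270.73 = 1424.5 kPa.

q_ult ≈ 1420 kPa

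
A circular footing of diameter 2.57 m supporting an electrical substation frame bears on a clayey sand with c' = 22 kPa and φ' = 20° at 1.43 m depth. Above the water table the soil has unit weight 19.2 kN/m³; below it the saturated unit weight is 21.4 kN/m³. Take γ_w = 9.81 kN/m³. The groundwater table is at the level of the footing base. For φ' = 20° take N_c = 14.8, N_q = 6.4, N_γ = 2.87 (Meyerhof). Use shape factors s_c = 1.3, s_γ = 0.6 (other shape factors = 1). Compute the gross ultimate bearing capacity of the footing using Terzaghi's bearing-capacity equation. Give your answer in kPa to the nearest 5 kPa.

q = γ·D_f = 19.2 × 1.43 = 27.456 kPa.
For the ½γBN_γ term take γ' = 21.4 − 9.81 = 11.59 kN/m³ (soil below base is submerged).
c·N_c·s_c = 22 × 14.8 × 1.3 = 423.28 kPa
q·N_q = 27.456 × 6.4 = 175.72 kPa
0.5·γ·B·N_γ·s_γ = 0.5 × 11.59 × 2.57 × 2.87 × 0.6 = 25.646 kPa
q_ult = 423.28 + 175.72 + 25.646 = 624.64 kPa.

q_ult ≈ 625 kPa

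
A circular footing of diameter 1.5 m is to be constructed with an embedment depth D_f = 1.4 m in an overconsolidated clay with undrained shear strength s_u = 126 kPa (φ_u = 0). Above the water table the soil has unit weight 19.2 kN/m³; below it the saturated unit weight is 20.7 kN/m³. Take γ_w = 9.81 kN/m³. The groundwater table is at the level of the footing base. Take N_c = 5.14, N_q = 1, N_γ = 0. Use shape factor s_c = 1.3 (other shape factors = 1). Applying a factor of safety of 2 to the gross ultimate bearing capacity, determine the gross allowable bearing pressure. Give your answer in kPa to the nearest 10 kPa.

q_all ≈ 430 kPa

Overburden at base level: q = 19.2 × 1.4 = 26.88 kPa.
Cohesion term c·N_c·s_c = 126 × 5.14 × 1.3 = 841.93 kPa; surcharge term q·N_q = 26.88 × 1 = 26.88 kPa.
q_ult = 841.93 + 26.88 = 868.81 kPa.
q_all = q_ult / FS = 868.81 / 2 = 434.41 kPa.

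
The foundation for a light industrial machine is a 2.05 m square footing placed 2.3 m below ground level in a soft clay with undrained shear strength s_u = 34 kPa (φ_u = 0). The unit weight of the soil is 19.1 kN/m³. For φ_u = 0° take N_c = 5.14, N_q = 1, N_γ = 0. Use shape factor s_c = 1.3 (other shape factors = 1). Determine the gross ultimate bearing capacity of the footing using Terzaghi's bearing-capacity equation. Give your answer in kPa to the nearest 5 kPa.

q_ult ≈ 270 kPa

Effective surcharge at the founding depth q = γ·D_f = 19.1 × 2.3 = 43.93 kPa.
q_ult = c·N_c·s_c + q·N_q
     = 34 × 5.14 × 1.3 + 43.93 × 1
     = 227.19 + 43.93 = 271.12 kPa.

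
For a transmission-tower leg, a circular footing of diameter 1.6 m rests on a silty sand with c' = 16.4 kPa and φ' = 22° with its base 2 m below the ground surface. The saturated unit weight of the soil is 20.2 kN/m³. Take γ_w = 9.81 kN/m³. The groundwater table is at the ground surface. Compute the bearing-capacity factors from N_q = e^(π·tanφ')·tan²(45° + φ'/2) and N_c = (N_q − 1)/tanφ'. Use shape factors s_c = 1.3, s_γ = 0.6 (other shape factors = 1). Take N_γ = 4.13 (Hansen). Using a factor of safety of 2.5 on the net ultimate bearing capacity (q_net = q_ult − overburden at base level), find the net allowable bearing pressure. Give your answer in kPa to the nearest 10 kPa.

N_q = e^(π·tan22°)·tan²(56°) = 7.82; N_c = (N_q − 1)/tanφ' = 16.88.
γ' = 20.2 − 9.81 = 10.39 kN/m³ (submerged throughout). q = 10.39 × 2 = 20.78 kPa; the same γ' applies in the ½γBN_γ term.
c·N_c·s_c = 16.4 × 16.883 × 1.3 = 359.94 kPa
q·N_q = 20.78 × 7.8211 = 162.52 kPa
0.5·γ·B·N_γ·s_γ = 0.5 × 10.39 × 1.6 × 4.13 × 0.6 = 20.597 kPa
q_ult = 359.94 + 162.52 + 20.597 = 543.06 kPa.
q_net = 543.06 − 20.78 = 522.28 kPa.
q_all(net) = 522.28 / 2.5 = 208.91 kPa.

q_all(net) ≈ 210 kPa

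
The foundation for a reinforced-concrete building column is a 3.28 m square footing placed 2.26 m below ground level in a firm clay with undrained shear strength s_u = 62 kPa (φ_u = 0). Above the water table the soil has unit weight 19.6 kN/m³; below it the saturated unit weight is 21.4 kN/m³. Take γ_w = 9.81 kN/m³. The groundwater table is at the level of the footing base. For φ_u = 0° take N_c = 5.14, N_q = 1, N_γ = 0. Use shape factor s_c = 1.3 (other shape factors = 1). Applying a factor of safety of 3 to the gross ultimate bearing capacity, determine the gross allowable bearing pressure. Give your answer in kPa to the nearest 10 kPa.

q_all ≈ 150 kPa

q = γ·D_f = 19.6 × 2.26 = 44.296 kPa.
c·N_c·s_c = 62 × 5.14 × 1.3 = 414.28 kPa
q·N_q = 44.296 × 1 = 44.296 kPa
q_ult = 414.28 + 44.296 = 458.58 kPa.
q_all = q_ult / FS = 458.58 / 3 = 152.86 kPa.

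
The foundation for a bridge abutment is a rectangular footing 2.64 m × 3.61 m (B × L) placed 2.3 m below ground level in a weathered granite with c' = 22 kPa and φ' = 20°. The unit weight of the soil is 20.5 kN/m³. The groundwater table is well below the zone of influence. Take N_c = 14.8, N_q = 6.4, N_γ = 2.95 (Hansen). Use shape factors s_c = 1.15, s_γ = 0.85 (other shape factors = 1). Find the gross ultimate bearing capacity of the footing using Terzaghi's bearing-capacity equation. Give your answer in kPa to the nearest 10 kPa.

q_ult ≈ 740 kPa

q = γ·D_f = 20.5 × 2.3 = 47.15 kPa.
c·N_c·s_c = 22 × 14.8 × 1.15 = 374.44 kPa
q·N_q = 47.15 × 6.4 = 301.76 kPa
0.5·γ·B·N_γ·s_γ = 0.5 × 20.5 × 2.64 × 2.95 × 0.85 = 67.853 kPa
q_ult = 374.44 + 301.76 + 67.853 = 744.05 kPa.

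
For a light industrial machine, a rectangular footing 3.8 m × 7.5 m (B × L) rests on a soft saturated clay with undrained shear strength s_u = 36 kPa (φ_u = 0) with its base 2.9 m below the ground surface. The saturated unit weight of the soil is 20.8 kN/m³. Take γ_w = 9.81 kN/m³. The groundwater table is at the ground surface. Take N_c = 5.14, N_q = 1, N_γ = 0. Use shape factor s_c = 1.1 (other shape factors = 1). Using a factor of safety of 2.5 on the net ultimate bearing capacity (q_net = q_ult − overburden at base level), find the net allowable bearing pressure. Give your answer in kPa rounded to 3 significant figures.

q_all(net) ≈ 81.4 kPa

Water table at ground surface, so effective unit weight γ' = 20.8 − 9.81 = 10.99 kN/m³ is used throughout; overburden q = 10.99 × 2.9 = 31.871 kPa.
Cohesion term c·N_c·s_c = 36 × 5.14 × 1.1 = 203.54 kPa; surcharge term q·N_q = 31.871 × 1 = 31.871 kPa.
q_ult = 203.54 + 31.871 = 235.42 kPa.
q_net = 235.42 − 31.871 = 203.54 kPa.
q_all(net) = 203.54 / 2.5 = 81.418 kPa.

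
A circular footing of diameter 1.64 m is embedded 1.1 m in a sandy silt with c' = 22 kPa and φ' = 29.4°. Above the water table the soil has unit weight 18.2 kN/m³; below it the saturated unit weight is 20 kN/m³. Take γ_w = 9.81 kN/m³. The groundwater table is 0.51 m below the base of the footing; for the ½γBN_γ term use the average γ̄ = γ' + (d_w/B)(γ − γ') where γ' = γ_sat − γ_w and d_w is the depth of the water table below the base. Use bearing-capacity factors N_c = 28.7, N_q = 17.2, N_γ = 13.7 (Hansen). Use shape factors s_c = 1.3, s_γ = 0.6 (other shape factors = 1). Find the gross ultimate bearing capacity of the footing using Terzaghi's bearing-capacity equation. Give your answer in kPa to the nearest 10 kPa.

q_ult ≈ 1250 kPa

Overburden at base level: q = 18.2 × 1.1 = 20.02 kPa.
The water table is 0.51 m below the base (< B = 1.64 m), so the ½γBN_γ term uses γ̄ = γ' + (d_w/B)(γ − γ') = 10.19 + (0.51/1.64)(18.2 − 10.19) = 12.681 kN/m³.
Cohesion term c·N_c·s_c = 22 × 28.7 × 1.3 = 820.82 kPa; surcharge term q·N_q = 20.02 × 17.2 = 344.34 kPa; self-weight term 0.5·γ·B·N_γ·s_γ = 0.5 × 12.681 × 1.64 × 13.7 × 0.6 = 85.474 kPa.
q_ult = 820.82 + 344.34 + 85.474 = 1250.6 kPa.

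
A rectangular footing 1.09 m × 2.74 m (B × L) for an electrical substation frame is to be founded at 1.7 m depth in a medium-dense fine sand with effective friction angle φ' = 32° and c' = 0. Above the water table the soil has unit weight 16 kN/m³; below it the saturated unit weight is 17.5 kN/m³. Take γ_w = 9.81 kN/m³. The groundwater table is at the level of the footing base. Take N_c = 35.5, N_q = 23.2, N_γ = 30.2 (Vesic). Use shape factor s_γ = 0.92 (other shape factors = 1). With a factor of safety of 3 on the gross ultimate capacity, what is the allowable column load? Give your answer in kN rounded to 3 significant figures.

Effective surcharge at the founding depth q = γ·D_f = 16 × 1.7 = 27.2 kPa.
The water table coincides with the base, so in the self-weight term γ → γ' = 7.69 kN/m³.
q_ult = q·N_q + 0.5·γ·B·N_γ·s_γ
     = 27.2 × 23.2 + 0.5 × 7.69 × 1.09 × 30.2 × 0.92
     = 631.04 + 116.44 = 747.48 kPa.
Gross allowable pressure q_all = 747.48 / 3 = 249.16 kPa.
Footing area = 2.9866 m², so allowable column load = 249.16 × 2.9866 = 744.15 kN.

P_all ≈ 744 kN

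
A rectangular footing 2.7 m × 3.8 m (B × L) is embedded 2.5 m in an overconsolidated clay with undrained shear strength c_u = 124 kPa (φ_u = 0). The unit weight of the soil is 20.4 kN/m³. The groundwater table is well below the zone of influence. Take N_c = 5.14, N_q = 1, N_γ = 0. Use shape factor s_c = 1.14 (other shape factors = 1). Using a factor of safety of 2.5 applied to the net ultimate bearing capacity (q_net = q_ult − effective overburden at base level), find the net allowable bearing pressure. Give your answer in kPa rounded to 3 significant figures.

Overburden at base level: q = 20.4 × 2.5 = 51 kPa.
Cohesion term c·N_c·s_c = 124 × 5.14 × 1.14 = 726.59 kPa; surcharge term q·N_q = 51 × 1 = 51 kPa.
q_ult = 726.59 + 51 = 777.59 kPa.
Net ultimate: q_net = 777.59 − 51 = 726.59 kPa.
q_all(net) = 726.59 / 2.5 = 290.64 kPa.

q_all(net) ≈ 291 kPa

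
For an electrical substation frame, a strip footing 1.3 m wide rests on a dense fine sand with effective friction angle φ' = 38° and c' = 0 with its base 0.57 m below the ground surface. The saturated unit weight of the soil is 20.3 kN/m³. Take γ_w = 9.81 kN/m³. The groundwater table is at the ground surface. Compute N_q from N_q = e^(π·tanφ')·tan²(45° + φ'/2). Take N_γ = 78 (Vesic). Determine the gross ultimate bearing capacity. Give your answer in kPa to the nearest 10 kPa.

q_ult ≈ 820 kPa

tan38° = 0.7813, so N_q = e^(π×0.7813)·tan²(64°) = 11.64 × 4.204 = 48.93.
With the water table at the surface the whole profile is submerged: γ' = 20.3 − 9.81 = 10.49 kN/m³, so q = γ'·D_f = 5.9793 kPa; the same γ' applies in the ½γBN_γ term.
q_ult = q·N_q + 0.5·γ·B·N_γ
     = 5.9793 × 48.933 + 0.5 × 10.49 × 1.3 × 78
     = 292.59 + 531.84 = 824.43 kPa.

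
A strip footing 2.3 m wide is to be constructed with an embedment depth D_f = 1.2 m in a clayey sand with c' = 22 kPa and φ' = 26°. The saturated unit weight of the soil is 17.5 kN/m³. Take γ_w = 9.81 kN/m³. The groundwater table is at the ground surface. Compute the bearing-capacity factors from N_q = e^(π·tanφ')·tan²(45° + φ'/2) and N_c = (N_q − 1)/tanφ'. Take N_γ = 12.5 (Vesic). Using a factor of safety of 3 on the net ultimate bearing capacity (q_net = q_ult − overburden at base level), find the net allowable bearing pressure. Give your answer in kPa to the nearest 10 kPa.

N_q = e^(π·tan26°)·tan²(58°) = 11.85; N_c = (N_q − 1)/tanφ' = 22.25.
With the water table at the surface the whole profile is submerged: γ' = 17.5 − 9.81 = 7.69 kN/m³, so q = γ'·D_f = 9.228 kPa; the same γ' applies in the ½γBN_γ term.
q_ult = c·N_c + q·N_q + 0.5·γ·B·N_γ
     = 22 × 22.254 + 9.228 × 11.854 + 0.5 × 7.69 × 2.3 × 12.5
     = 489.6 + 109.39 + 110.54 = 709.53 kPa.
q_net = 709.53 − 9.228 = 700.3 kPa.
q_all(net) = 700.3 / 3 = 233.43 kPa.

q_all(net) ≈ 230 kPa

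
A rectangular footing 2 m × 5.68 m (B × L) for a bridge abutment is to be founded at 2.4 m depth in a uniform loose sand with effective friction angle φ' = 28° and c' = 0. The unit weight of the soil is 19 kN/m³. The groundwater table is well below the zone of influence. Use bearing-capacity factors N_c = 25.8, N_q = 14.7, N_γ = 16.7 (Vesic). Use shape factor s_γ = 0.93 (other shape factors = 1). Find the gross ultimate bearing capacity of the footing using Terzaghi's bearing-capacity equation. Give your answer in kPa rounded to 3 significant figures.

q = γ·D_f = 19 × 2.4 = 45.6 kPa.
q·N_q = 45.6 × 14.7 = 670.32 kPa
0.5·γ·B·N_γ·s_γ = 0.5 × 19 × 2 × 16.7 × 0.93 = 295.09 kPa
q_ult = 670.32 + 295.09 = 965.41 kPa.

q_ult ≈ 965 kPa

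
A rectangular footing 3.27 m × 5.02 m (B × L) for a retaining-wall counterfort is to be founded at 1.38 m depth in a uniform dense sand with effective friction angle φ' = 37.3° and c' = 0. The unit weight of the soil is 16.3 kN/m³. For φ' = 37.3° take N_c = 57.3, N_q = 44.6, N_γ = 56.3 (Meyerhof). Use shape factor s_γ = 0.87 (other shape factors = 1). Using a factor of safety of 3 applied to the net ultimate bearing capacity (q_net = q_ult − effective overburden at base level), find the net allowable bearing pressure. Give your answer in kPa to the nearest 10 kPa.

q = γ·D_f = 16.3 × 1.38 = 22.494 kPa.
q·N_q = 22.494 × 44.6 = 1003.2 kPa
0.5·γ·B·N_γ·s_γ = 0.5 × 16.3 × 3.27 × 56.3 × 0.87 = 1305.4 kPa
q_ult = 1003.2 + 1305.4 = 2308.6 kPa.
Net ultimate: q_net = 2308.6 − 22.494 = 2286.1 kPa.
q_all(net) = 2286.1 / 3 = 762.04 kPa.

q_all(net) ≈ 760 kPa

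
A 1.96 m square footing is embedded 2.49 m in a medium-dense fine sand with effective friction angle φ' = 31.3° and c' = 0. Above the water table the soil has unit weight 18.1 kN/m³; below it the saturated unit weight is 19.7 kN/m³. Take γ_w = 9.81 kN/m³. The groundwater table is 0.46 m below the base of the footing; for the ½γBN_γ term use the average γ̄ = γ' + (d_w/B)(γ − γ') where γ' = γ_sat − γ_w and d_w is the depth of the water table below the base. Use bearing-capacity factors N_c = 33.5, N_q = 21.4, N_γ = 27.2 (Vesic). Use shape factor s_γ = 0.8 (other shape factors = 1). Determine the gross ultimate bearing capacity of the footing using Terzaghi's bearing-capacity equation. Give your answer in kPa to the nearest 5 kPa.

q_ult ≈ 1215 kPa

Overburden at base level: q = 18.1 × 2.49 = 45.069 kPa.
The water table is 0.46 m below the base (< B = 1.96 m), so the ½γBN_γ term uses γ̄ = γ' + (d_w/B)(γ − γ') = 9.89 + (0.46/1.96)(18.1 − 9.89) = 11.817 kN/m³.
Surcharge term q·N_q = 45.069 × 21.4 = 964.48 kPa; self-weight term 0.5·γ·B·N_γ·s_γ = 0.5 × 11.817 × 1.96 × 27.2 × 0.8 = 251.99 kPa.
q_ult = 964.48 + 251.99 = 1216.5 kPa.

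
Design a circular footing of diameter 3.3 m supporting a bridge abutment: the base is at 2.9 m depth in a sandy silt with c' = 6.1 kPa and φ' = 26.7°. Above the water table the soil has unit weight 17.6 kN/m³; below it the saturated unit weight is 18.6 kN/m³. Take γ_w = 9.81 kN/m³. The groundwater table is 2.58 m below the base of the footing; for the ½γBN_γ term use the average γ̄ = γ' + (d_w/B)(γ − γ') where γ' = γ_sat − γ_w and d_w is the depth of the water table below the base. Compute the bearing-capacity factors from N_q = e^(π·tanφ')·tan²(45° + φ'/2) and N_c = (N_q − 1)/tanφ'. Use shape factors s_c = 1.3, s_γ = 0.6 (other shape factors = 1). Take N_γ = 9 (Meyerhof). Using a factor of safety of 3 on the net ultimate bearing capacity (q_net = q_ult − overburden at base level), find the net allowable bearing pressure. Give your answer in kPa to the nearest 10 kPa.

N_q = e^(π·tan26.7°)·tan²(58.35°) = 12.78; N_c = (N_q − 1)/tanφ' = 23.42.
Overburden at base level: q = 17.6 × 2.9 = 51.04 kPa.
The water table is 2.58 m below the base (< B = 3.3 m), so the ½γBN_γ term uses γ̄ = γ' + (d_w/B)(γ − γ') = 8.79 + (2.58/3.3)(17.6 − 8.79) = 15.678 kN/m³.
Cohesion term c·N_c·s_c = 6.1 × 23.419 × 1.3 = 185.71 kPa; surcharge term q·N_q = 51.04 × 12.778 = 652.21 kPa; self-weight term 0.5·γ·B·N_γ·s_γ = 0.5 × 15.678 × 3.3 × 9 × 0.6 = 139.69 kPa.
q_ult = 185.71 + 652.21 + 139.69 = 977.6 kPa.
q_net = 977.6 − 51.04 = 926.56 kPa.
q_all(net) = 926.56 / 3 = 308.85 kPa.

q_all(net) ≈ 310 kPa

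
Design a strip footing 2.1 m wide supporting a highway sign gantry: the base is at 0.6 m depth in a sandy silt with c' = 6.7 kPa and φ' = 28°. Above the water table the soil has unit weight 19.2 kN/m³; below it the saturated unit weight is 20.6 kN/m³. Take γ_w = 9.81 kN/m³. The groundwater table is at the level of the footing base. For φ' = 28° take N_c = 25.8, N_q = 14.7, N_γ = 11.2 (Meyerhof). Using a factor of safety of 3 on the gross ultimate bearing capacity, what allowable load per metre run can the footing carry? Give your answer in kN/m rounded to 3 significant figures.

Overburden at base level: q = 19.2 × 0.6 = 11.52 kPa.
Below the base the soil is submerged, so the ½γBN_γ term uses γ' = 20.6 − 9.81 = 10.79 kN/m³.
Cohesion term c·N_c = 6.7 × 25.8 = 172.86 kPa; surcharge term q·N_q = 11.52 × 14.7 = 169.34 kPa; self-weight term 0.5·γ·B·N_γ = 0.5 × 10.79 × 2.1 × 11.2 = 126.89 kPa.
q_ult = 172.86 + 169.34 + 126.89 = 469.09 kPa.
Gross allowable pressure q_all = 469.09 / 3 = 156.36 kPa.
Allowable wall load = q_all × B = 156.36 × 2.1 = 328.37 kN per metre run.

≈ 328 kN/m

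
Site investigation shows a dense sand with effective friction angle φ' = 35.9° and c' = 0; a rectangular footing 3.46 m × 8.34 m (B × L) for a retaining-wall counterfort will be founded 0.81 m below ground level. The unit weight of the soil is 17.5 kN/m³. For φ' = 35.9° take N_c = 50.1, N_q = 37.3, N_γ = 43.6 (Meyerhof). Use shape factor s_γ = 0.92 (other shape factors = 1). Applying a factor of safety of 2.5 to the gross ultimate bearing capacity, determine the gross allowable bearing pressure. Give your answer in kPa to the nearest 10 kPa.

q_all ≈ 700 kPa

q = γ·D_f = 17.5 × 0.81 = 14.175 kPa.
q·N_q = 14.175 × 37.3 = 528.73 kPa
0.5·γ·B·N_γ·s_γ = 0.5 × 17.5 × 3.46 × 43.6 × 0.92 = 1214.4 kPa
q_ult = 528.73 + 1214.4 = 1743.1 kPa.
q_all = q_ult / FS = 1743.1 / 2.5 = 697.25 kPa.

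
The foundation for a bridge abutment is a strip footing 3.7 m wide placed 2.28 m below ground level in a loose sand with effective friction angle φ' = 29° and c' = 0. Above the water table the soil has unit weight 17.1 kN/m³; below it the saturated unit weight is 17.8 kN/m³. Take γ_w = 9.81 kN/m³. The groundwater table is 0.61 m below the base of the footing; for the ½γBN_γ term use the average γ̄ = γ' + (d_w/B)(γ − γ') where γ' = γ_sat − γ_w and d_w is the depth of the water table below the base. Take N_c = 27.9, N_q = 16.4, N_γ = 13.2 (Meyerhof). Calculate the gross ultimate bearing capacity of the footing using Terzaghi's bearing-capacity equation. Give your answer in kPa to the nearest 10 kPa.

Effective surcharge at the founding depth q = γ·D_f = 17.1 × 2.28 = 38.988 kPa.
With d_w = 0.61 m < B, γ̄ = 7.99 + (0.61/3.7) × (17.1 − 7.99) = 9.4919 kN/m³.
q_ult = q·N_q + 0.5·γ·B·N_γ
     = 38.988 × 16.4 + 0.5 × 9.4919 × 3.7 × 13.2
     = 639.4 + 231.79 = 871.2 kPa.

q_ult ≈ 870 kPa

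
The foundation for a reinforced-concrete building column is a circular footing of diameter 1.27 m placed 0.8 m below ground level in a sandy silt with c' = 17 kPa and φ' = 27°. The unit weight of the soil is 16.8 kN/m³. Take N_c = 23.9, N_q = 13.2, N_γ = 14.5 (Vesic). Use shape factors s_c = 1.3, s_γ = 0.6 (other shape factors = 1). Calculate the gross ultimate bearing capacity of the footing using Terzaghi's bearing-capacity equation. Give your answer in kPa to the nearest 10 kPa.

Overburden at base level: q = 16.8 × 0.8 = 13.44 kPa.
Cohesion term c·N_c·s_c = 17 × 23.9 × 1.3 = 528.19 kPa; surcharge term q·N_q = 13.44 × 13.2 = 177.41 kPa; self-weight term 0.5·γ·B·N_γ·s_γ = 0.5 × 16.8 × 1.27 × 14.5 × 0.6 = 92.812 kPa.
q_ult = 528.19 + 177.41 + 92.812 = 798.41 kPa.

q_ult ≈ 800 kPa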